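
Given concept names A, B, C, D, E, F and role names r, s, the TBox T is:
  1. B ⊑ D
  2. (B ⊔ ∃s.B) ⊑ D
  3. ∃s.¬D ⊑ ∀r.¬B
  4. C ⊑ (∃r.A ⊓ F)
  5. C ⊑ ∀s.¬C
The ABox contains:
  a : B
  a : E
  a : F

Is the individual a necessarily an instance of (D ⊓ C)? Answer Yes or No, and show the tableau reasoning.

No

1. a : (D ⊓ C)?  L(a) = {B, E, F} ∪ {(¬D ⊔ ¬C)}
   apply at a: B⊑D
   open: L(a) ⊇ {B, D, E, F, ¬C, …} — a ∉ (D ⊓ C) possible
2. Hence a : (D ⊓ C): not entailed.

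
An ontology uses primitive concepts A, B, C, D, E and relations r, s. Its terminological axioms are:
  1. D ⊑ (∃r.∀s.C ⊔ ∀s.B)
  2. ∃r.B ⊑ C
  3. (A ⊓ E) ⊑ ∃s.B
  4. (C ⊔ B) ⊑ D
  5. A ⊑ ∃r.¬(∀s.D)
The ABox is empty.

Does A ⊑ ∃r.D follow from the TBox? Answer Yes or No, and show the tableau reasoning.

No

1. A ⊑ ∃r.D  ⇔  (A ⊓ ∀r.¬D) unsat w.r.t. T
   apply at x₀: A⊑∃r.¬(∀s.D)
   open: L(x₀) ⊇ {A, ¬B, ¬C, ¬D, ¬E, …} (+ ∃-successors)
2. Hence A ⊑ ∃r.D: not entailed.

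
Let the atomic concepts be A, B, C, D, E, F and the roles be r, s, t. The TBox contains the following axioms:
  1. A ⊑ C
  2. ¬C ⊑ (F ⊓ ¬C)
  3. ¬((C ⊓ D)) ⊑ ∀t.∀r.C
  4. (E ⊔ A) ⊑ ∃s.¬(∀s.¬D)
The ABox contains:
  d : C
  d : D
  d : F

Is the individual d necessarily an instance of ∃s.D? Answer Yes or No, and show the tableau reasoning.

1. d : ∃s.D?  L(d) = {C, D, F} ∪ {∀s.¬D}
   open: L(d) ⊇ {C, D, F, ¬A, ¬E, …} — d ∉ ∃s.D possible
2. Hence d : ∃s.D: not entailed.

No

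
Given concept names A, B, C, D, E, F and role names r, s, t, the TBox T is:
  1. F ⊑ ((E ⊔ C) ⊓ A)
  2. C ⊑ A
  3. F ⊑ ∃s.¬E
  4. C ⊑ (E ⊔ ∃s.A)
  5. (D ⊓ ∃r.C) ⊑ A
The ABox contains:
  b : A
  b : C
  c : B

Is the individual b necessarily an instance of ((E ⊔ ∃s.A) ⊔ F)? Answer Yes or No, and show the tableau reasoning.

1. b : ((E ⊔ ∃s.A) ⊔ F)?  L(b) = {A, C} ∪ {((¬E ⊓ ∀s.¬A) ⊓ ¬F)}
   clash {A, ¬A} at an ∃-successor — b ∈ ((E ⊔ ∃s.A) ⊔ F)
2. Hence b : ((E ⊔ ∃s.A) ⊔ F): entailed.

Yes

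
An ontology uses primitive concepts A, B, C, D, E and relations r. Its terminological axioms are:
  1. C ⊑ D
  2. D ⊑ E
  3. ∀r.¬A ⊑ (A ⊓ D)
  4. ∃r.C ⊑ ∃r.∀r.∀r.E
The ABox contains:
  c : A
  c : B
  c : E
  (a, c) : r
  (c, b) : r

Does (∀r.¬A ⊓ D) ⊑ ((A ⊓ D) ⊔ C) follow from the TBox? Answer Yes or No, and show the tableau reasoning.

1. (∀r.¬A ⊓ D) ⊑ ((A ⊓ D) ⊔ C)  ⇔  ((∀r.¬A ⊓ D) ⊓ ((¬A ⊔ ¬D) ⊓ ¬C)) unsat w.r.t. T
   all branches close; clash {D, ¬D} at x₀
2. Hence (∀r.¬A ⊓ D) ⊑ ((A ⊓ D) ⊔ C): entailed.

Yes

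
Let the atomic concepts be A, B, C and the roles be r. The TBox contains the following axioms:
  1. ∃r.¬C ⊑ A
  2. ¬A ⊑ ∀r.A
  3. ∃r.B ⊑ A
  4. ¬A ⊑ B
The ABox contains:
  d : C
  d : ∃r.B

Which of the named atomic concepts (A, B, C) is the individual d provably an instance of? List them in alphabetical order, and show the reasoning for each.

1. d : A?  L(d) = {C, ∃r.B} ∪ {¬A}
   clash {A, ¬A} at d — d ∈ A
2. d : B?  L(d) = {C, ∃r.B} ∪ {¬B}
   apply at d: ∃r.B⊑A
   open: L(d) ⊇ {A, C, ¬B, ∃r.B} (+ ∃-successors) — d ∉ B possible
3. d : C?  L(d) = {C, ∃r.B} ∪ {¬C}
   clash {C, ¬C} at d — d ∈ C
4. Entailed for d: {A, C}

{A, C}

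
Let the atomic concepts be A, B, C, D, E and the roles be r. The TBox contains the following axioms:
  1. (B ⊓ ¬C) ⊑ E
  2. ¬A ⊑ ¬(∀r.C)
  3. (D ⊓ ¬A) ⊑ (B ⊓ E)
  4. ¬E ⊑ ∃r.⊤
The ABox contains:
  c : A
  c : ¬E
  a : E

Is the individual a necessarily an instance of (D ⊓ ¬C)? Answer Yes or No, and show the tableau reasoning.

1. a : (D ⊓ ¬C)?  L(a) = {E} ∪ {(¬D ⊔ C)}
   open: L(a) ⊇ {A, E, ¬D} — a ∉ (D ⊓ ¬C) possible
2. Hence a : (D ⊓ ¬C): not entailed.

No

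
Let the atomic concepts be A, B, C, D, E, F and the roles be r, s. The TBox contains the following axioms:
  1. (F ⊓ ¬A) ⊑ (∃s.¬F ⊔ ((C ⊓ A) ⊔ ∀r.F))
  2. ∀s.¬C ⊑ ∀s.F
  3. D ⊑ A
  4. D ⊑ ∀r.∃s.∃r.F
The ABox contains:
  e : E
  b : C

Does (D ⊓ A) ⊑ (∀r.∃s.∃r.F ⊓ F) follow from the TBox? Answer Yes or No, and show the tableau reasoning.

1. (D ⊓ A) ⊑ (∀r.∃s.∃r.F ⊓ F)  ⇔  ((D ⊓ A) ⊓ (∃r.∀s.∀r.¬F ⊔ ¬F)) unsat w.r.t. T
   apply at x₀: D⊑∀r.∃s.∃r.F
   open: L(x₀) ⊇ {A, D, ¬F, ∀r.∃s.∃r.F, ∃s.C} (+ ∃-successors)
2. Hence (D ⊓ A) ⊑ (∀r.∃s.∃r.F ⊓ F): not entailed.

No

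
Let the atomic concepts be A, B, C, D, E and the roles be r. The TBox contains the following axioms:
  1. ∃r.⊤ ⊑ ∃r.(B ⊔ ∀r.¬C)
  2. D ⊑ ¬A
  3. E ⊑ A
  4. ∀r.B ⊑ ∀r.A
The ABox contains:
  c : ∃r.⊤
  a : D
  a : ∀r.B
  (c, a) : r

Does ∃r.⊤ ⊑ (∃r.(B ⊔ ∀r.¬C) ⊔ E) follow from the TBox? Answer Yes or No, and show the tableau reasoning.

Yes

1. ∃r.⊤ ⊑ (∃r.(B ⊔ ∀r.¬C) ⊔ E)  ⇔  (∃r.⊤ ⊓ (∀r.(¬B ⊓ ∃r.C) ⊓ ¬E)) unsat w.r.t. T
   all branches close; clash {A, ¬A} at an ∃-successor
2. Hence ∃r.⊤ ⊑ (∃r.(B ⊔ ∀r.¬C) ⊔ E): entailed.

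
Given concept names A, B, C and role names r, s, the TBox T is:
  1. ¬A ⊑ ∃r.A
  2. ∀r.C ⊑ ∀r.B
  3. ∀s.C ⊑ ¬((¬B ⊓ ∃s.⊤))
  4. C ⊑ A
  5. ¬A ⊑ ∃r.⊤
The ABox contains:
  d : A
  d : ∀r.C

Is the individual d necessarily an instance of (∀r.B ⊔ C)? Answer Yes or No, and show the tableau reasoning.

Yes

1. d : (∀r.B ⊔ C)?  L(d) = {A, ∀r.C} ∪ {(∃r.¬B ⊓ ¬C)}
   clash {B, ¬B} at an ∃-successor — d ∈ (∀r.B ⊔ C)
2. Hence d : (∀r.B ⊔ C): entailed.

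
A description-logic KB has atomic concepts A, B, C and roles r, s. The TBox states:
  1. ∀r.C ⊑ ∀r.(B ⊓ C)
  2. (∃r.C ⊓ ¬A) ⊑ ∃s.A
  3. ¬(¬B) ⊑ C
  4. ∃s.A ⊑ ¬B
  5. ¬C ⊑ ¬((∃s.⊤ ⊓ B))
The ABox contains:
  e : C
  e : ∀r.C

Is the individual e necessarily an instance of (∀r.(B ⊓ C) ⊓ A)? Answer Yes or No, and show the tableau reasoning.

No

1. e : (∀r.(B ⊓ C) ⊓ A)?  L(e) = {C, ∀r.C} ∪ {(∃r.(¬B ⊔ ¬C) ⊔ ¬A)}
   apply at e: ∀r.C⊑∀r.(B ⊓ C)
   open: L(e) ⊇ {C, ¬A, ∀r.(B ⊓ C), ∀r.C, ∀r.¬C, …} — e ∉ (∀r.(B ⊓ C) ⊓ A) possible
2. Hence e : (∀r.(B ⊓ C) ⊓ A): not entailed.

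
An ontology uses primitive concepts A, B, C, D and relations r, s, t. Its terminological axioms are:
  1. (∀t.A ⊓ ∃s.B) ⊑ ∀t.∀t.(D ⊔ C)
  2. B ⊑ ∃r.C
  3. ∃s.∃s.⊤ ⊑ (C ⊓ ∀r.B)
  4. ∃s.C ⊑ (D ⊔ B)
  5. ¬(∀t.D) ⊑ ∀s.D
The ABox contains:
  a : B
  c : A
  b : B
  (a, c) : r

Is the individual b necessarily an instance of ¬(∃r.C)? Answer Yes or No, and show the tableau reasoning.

1. b : ¬(∃r.C)?  L(b) = {B} ∪ {∃r.C}
   open: L(b) ⊇ {B, ∀s.¬C, ∀s.∀s.⊥, ∀t.D, ∃r.C, …} (+ ∃-successors) — b ∉ ¬(∃r.C) possible
2. Hence b : ¬(∃r.C): not entailed.

No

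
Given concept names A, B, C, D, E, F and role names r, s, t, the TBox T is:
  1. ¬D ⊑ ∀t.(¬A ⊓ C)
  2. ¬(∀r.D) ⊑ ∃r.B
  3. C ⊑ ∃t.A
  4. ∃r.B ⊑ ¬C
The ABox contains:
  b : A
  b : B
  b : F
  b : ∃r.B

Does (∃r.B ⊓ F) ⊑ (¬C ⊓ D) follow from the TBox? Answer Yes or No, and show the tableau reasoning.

1. (∃r.B ⊓ F) ⊑ (¬C ⊓ D)  ⇔  ((∃r.B ⊓ F) ⊓ (C ⊔ ¬D)) unsat w.r.t. T
   apply at x₀: ∃r.B⊑¬C
   open: L(x₀) ⊇ {F, ¬C, ¬D, ∀t.(¬A ⊓ C), ∃r.B} (+ ∃-successors)
2. Hence (∃r.B ⊓ F) ⊑ (¬C ⊓ D): not entailed.

No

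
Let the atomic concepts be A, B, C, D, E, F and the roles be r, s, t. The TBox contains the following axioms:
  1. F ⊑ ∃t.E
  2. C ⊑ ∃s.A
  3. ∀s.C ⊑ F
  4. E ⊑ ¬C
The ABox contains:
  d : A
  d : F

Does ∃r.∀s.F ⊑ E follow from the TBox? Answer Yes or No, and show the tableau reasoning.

1. ∃r.∀s.F ⊑ E  ⇔  (∃r.∀s.F ⊓ ¬E) unsat w.r.t. T
   open: L(x₀) ⊇ {¬C, ¬E, ¬F, ∃r.∀s.F, ∃s.¬C} (+ ∃-successors)
2. Hence ∃r.∀s.F ⊑ E: not entailed.

No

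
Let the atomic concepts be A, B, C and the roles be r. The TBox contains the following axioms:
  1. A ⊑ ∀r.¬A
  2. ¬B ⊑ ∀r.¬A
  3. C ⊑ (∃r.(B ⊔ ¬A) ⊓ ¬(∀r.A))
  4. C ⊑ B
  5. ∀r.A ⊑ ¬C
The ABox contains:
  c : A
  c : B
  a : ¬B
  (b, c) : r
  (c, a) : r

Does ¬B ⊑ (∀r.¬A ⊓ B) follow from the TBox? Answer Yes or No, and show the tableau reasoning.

No

1. ¬B ⊑ (∀r.¬A ⊓ B)  ⇔  (¬B ⊓ (∃r.A ⊔ ¬B)) unsat w.r.t. T
   apply at x₀: ¬B⊑∀r.¬A
   open: L(x₀) ⊇ {¬B, ¬C, ∀r.¬A}
2. Hence ¬B ⊑ (∀r.¬A ⊓ B): not entailed.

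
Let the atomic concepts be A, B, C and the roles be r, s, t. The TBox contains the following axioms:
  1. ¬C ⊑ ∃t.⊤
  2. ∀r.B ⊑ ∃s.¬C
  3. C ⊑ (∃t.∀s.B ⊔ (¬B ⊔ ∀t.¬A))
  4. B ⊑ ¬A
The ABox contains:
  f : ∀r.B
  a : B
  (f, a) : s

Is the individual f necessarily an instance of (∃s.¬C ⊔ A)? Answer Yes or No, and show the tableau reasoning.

1. f : (∃s.¬C ⊔ A)?  L(f) = {∀r.B} ∪ {(∀s.C ⊓ ¬A)}
   clash {C, ¬C} at an ∃-successor — f ∈ (∃s.¬C ⊔ A)
2. Hence f : (∃s.¬C ⊔ A): entailed.

Yes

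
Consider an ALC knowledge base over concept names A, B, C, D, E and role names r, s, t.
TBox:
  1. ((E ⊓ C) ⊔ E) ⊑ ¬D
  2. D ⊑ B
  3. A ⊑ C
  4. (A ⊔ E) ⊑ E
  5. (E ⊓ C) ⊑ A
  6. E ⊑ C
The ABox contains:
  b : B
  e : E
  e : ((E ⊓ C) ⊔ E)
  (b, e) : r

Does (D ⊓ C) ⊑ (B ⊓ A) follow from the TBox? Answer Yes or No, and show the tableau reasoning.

No

1. (D ⊓ C) ⊑ (B ⊓ A)  ⇔  ((D ⊓ C) ⊓ (¬B ⊔ ¬A)) unsat w.r.t. T
   apply at x₀: D⊑B
   open: L(x₀) ⊇ {B, C, D, ¬A, ¬E}
2. Hence (D ⊓ C) ⊑ (B ⊓ A): not entailed.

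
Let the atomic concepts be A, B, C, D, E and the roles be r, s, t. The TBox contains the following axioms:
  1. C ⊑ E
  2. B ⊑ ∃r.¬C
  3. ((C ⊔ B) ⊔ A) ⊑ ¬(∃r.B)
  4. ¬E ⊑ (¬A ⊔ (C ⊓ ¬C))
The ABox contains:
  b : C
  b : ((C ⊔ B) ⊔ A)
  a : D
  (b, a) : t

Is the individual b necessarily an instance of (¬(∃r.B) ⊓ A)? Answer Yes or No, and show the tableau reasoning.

1. b : (¬(∃r.B) ⊓ A)?  L(b) = {C, ((C ⊔ B) ⊔ A)} ∪ {(∃r.B ⊔ ¬A)}
   apply at b: C⊑E; ((C ⊔ B) ⊔ A)⊑¬(∃r.B)
   open: L(b) ⊇ {C, E, ¬A, ¬B, ∀r.¬B} — b ∉ (¬(∃r.B) ⊓ A) possible
2. Hence b : (¬(∃r.B) ⊓ A): not entailed.

No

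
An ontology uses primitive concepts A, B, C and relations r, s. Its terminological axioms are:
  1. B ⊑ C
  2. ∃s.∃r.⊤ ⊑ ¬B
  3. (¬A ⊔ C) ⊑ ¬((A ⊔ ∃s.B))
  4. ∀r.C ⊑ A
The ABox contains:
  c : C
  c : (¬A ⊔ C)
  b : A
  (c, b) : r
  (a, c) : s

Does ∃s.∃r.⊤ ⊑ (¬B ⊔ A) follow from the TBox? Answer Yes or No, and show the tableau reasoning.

1. ∃s.∃r.⊤ ⊑ (¬B ⊔ A)  ⇔  (∃s.∃r.⊤ ⊓ (B ⊓ ¬A)) unsat w.r.t. T
   all branches close; clash {B, ¬B} at x₀
2. Hence ∃s.∃r.⊤ ⊑ (¬B ⊔ A): entailed.

Yes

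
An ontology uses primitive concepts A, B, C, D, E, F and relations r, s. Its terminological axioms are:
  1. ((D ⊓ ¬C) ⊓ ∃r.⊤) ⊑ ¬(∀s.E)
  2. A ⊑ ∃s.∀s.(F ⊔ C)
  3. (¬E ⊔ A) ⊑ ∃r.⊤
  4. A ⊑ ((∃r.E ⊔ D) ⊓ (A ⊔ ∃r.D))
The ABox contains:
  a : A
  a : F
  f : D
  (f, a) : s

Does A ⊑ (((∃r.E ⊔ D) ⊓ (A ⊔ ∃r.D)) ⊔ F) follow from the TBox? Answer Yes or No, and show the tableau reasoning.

1. A ⊑ (((∃r.E ⊔ D) ⊓ (A ⊔ ∃r.D)) ⊔ F)  ⇔  (A ⊓ (((∀r.¬E ⊓ ¬D) ⊔ (¬A ⊓ ∀r.¬D)) ⊓ ¬F)) unsat w.r.t. T
   all branches close; clash {A, ¬A} at x₀
2. Hence A ⊑ (((∃r.E ⊔ D) ⊓ (A ⊔ ∃r.D)) ⊔ F): entailed.

Yes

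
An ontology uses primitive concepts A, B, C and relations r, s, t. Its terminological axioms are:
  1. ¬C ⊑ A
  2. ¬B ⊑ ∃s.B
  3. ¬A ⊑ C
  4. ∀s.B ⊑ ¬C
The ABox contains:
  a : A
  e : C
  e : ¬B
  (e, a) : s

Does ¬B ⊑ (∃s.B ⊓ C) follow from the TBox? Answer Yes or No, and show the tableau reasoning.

No

1. ¬B ⊑ (∃s.B ⊓ C)  ⇔  (¬B ⊓ (∀s.¬B ⊔ ¬C)) unsat w.r.t. T
   apply at x₀: ¬B⊑∃s.B
   open: L(x₀) ⊇ {A, ¬B, ¬C, ∃s.B} (+ ∃-successors)
2. Hence ¬B ⊑ (∃s.B ⊓ C): not entailed.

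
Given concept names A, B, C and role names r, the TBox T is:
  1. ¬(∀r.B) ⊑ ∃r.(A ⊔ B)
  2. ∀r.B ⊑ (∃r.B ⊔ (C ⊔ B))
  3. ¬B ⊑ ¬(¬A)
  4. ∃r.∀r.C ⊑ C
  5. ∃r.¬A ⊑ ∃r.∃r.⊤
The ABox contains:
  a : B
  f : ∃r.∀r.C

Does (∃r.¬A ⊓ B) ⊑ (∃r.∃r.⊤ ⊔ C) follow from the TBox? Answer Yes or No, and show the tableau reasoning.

1. (∃r.¬A ⊓ B) ⊑ (∃r.∃r.⊤ ⊔ C)  ⇔  ((∃r.¬A ⊓ B) ⊓ (∀r.∀r.⊥ ⊓ ¬C)) unsat w.r.t. T
   all branches close; clash {C, ¬C} at x₀
2. Hence (∃r.¬A ⊓ B) ⊑ (∃r.∃r.⊤ ⊔ C): entailed.

Yes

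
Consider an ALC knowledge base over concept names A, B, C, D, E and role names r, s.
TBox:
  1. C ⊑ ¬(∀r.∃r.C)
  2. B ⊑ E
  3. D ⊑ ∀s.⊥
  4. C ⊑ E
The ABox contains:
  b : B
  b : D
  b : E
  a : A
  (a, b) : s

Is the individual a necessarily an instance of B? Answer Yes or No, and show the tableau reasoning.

1. a : B?  L(a) = {A} ∪ {¬B}
   open: L(a) ⊇ {A, ¬B, ¬C, ¬D} — a ∉ B possible
2. Hence a : B: not entailed.

No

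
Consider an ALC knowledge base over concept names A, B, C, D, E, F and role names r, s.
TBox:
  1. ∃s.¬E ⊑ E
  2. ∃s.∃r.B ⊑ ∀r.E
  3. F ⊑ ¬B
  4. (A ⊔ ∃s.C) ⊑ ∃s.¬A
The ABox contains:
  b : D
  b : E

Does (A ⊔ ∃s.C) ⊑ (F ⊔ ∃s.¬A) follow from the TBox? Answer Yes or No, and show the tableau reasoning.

1. (A ⊔ ∃s.C) ⊑ (F ⊔ ∃s.¬A)  ⇔  ((A ⊔ ∃s.C) ⊓ (¬F ⊓ ∀s.A)) unsat w.r.t. T
   all branches close; clash {A, ¬A} at an ∃-successor
2. Hence (A ⊔ ∃s.C) ⊑ (F ⊔ ∃s.¬A): entailed.

Yes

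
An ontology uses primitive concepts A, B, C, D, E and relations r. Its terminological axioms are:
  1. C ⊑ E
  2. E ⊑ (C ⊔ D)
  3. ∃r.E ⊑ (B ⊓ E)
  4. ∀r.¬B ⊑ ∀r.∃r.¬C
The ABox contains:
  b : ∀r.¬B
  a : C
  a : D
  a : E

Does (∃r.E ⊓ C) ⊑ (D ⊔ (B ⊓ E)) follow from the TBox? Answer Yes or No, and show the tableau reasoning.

1. (∃r.E ⊓ C) ⊑ (D ⊔ (B ⊓ E))  ⇔  ((∃r.E ⊓ C) ⊓ (¬D ⊓ (¬B ⊔ ¬E))) unsat w.r.t. T
   all branches close; clash {E, ¬E} at x₀
2. Hence (∃r.E ⊓ C) ⊑ (D ⊔ (B ⊓ E)): entailed.

Yes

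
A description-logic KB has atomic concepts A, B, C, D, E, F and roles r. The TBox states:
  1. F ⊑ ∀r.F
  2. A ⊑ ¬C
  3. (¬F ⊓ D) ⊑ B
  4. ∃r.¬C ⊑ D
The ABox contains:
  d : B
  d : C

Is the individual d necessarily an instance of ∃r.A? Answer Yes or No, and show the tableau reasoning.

1. d : ∃r.A?  L(d) = {B, C} ∪ {∀r.¬A}
   open: L(d) ⊇ {B, C, ¬A, ¬F, ∀r.C, …} — d ∉ ∃r.A possible
2. Hence d : ∃r.A: not entailed.

No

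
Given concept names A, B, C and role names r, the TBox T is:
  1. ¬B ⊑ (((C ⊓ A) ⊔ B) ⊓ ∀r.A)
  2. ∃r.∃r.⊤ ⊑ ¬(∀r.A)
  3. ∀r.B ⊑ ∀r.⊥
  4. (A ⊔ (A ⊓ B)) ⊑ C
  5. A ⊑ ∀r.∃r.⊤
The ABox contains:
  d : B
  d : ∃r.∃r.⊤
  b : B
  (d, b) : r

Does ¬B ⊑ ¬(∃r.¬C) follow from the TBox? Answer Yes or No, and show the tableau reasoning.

1. ¬B ⊑ ¬(∃r.¬C)  ⇔  (¬B ⊓ ∃r.¬C) unsat w.r.t. T
   all branches close; clash {B, ¬B} at x₀
2. Hence ¬B ⊑ ¬(∃r.¬C): entailed.

Yes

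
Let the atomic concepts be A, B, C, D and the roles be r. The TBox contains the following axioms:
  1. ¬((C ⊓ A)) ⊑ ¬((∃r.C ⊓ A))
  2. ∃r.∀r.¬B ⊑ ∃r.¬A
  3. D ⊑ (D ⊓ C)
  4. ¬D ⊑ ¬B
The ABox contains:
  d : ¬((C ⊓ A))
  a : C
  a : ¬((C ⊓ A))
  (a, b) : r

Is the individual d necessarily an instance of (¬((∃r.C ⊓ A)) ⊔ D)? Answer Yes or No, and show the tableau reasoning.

Yes

1. d : (¬((∃r.C ⊓ A)) ⊔ D)?  L(d) = {¬((C ⊓ A))} ∪ {((∃r.C ⊓ A) ⊓ ¬D)}
   clash {A, ¬A} at d — d ∈ (¬((∃r.C ⊓ A)) ⊔ D)
2. Hence d : (¬((∃r.C ⊓ A)) ⊔ D): entailed.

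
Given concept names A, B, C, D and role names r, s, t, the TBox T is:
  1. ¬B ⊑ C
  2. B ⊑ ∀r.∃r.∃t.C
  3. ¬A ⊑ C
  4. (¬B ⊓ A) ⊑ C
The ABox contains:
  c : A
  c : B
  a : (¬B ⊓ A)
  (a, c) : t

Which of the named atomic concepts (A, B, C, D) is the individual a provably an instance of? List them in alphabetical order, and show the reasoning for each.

1. a : A?  L(a) = {(¬B ⊓ A)} ∪ {¬A}
   clash {A, ¬A} at a — a ∈ A
2. a : B?  L(a) = {(¬B ⊓ A)} ∪ {¬B}
   apply at a: ¬B⊑C; (¬B ⊓ A)⊑C
   open: L(a) ⊇ {A, C, ¬B} — a ∉ B possible
3. a : C?  L(a) = {(¬B ⊓ A)} ∪ {¬C}
   clash {C, ¬C} at a — a ∈ C
4. a : D?  L(a) = {(¬B ⊓ A)} ∪ {¬D}
   apply at a: ¬B⊑C; (¬B ⊓ A)⊑C
   open: L(a) ⊇ {A, C, ¬B, ¬D} — a ∉ D possible
5. Entailed for a: {A, C}

{A, C}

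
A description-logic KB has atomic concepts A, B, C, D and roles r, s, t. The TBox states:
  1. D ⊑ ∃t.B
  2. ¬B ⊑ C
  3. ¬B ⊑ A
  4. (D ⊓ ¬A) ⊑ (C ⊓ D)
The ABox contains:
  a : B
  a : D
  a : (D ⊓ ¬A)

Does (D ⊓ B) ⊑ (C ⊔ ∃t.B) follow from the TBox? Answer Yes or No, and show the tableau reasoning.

Yes

1. (D ⊓ B) ⊑ (C ⊔ ∃t.B)  ⇔  ((D ⊓ B) ⊓ (¬C ⊓ ∀t.¬B)) unsat w.r.t. T
   all branches close; clash {C, ¬C} at x₀
2. Hence (D ⊓ B) ⊑ (C ⊔ ∃t.B): entailed.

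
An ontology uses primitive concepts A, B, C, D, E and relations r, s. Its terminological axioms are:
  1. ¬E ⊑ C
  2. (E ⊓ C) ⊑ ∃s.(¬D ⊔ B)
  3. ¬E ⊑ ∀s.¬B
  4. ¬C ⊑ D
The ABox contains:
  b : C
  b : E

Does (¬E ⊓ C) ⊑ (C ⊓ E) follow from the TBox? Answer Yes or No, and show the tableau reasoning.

1. (¬E ⊓ C) ⊑ (C ⊓ E)  ⇔  ((¬E ⊓ C) ⊓ (¬C ⊔ ¬E)) unsat w.r.t. T
   apply at x₀: ¬E⊑∀s.¬B
   open: L(x₀) ⊇ {C, ¬E, ∀s.¬B}
2. Hence (¬E ⊓ C) ⊑ (C ⊓ E): not entailed.

No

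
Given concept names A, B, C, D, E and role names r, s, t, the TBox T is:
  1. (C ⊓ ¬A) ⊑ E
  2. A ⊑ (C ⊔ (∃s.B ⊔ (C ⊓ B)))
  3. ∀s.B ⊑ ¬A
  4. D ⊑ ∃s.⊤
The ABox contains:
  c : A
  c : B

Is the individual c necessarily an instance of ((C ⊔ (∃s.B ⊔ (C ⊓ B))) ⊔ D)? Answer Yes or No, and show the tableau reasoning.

1. c : ((C ⊔ (∃s.B ⊔ (C ⊓ B))) ⊔ D)?  L(c) = {A, B} ∪ {((¬C ⊓ (∀s.¬B ⊓ (¬C ⊔ ¬B))) ⊓ ¬D)}
   clash {A, ¬A} at c — c ∈ ((C ⊔ (∃s.B ⊔ (C ⊓ B))) ⊔ D)
2. Hence c : ((C ⊔ (∃s.B ⊔ (C ⊓ B))) ⊔ D): entailed.

Yes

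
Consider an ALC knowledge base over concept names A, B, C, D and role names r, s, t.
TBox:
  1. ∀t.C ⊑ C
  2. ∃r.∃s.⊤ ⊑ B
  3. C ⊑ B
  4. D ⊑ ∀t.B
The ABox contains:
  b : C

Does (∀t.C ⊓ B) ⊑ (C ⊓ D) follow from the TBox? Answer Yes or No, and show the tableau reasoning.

1. (∀t.C ⊓ B) ⊑ (C ⊓ D)  ⇔  ((∀t.C ⊓ B) ⊓ (¬C ⊔ ¬D)) unsat w.r.t. T
   apply at x₀: ∀t.C⊑C
   open: L(x₀) ⊇ {B, C, ¬D, ∀t.C}
2. Hence (∀t.C ⊓ B) ⊑ (C ⊓ D): not entailed.

No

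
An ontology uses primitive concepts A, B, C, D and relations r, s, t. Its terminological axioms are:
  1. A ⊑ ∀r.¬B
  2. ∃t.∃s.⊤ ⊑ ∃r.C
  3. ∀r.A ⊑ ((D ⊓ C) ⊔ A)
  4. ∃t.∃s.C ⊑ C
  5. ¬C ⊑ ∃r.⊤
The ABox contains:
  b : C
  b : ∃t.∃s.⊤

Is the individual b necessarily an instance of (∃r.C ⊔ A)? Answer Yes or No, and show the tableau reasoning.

Yes

1. b : (∃r.C ⊔ A)?  L(b) = {C, ∃t.∃s.⊤} ∪ {(∀r.¬C ⊓ ¬A)}
   clash {A, ¬A} at b — b ∈ (∃r.C ⊔ A)
2. Hence b : (∃r.C ⊔ A): entailed.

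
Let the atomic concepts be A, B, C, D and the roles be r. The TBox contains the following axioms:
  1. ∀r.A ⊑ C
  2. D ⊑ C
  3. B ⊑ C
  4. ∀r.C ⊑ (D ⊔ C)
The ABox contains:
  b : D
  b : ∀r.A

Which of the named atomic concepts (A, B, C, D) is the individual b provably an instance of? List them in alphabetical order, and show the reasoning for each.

{C, D}

1. b : A?  L(b) = {D, ∀r.A} ∪ {¬A}
   apply at b: ∀r.A⊑C; D⊑C
   open: L(b) ⊇ {C, D, ¬A, ¬B, ∀r.A, …} (+ ∃-successors) — b ∉ A possible
2. b : B?  L(b) = {D, ∀r.A} ∪ {¬B}
   apply at b: ∀r.A⊑C; D⊑C
   open: L(b) ⊇ {C, D, ¬B, ∀r.A, ∃r.¬C} (+ ∃-successors) — b ∉ B possible
3. b : C?  L(b) = {D, ∀r.A} ∪ {¬C}
   clash {C, ¬C} at b — b ∈ C
4. b : D?  L(b) = {D, ∀r.A} ∪ {¬D}
   clash {D, ¬D} at b — b ∈ D
5. Entailed for b: {C, D}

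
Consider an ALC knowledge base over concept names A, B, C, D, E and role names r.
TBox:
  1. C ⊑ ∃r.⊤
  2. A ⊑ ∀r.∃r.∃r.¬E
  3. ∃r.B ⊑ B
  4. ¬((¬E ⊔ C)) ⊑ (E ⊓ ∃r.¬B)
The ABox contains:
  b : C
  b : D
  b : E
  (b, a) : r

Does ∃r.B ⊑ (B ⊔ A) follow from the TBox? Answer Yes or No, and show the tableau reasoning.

1. ∃r.B ⊑ (B ⊔ A)  ⇔  (∃r.B ⊓ (¬B ⊓ ¬A)) unsat w.r.t. T
   all branches close; clash {B, ¬B} at x₀
2. Hence ∃r.B ⊑ (B ⊔ A): entailed.

Yes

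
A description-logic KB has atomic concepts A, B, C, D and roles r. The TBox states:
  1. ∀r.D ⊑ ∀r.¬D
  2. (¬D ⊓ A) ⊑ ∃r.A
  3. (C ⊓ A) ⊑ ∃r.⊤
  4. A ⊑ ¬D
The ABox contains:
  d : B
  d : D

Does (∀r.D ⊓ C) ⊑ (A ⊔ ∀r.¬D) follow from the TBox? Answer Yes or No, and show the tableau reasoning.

1. (∀r.D ⊓ C) ⊑ (A ⊔ ∀r.¬D)  ⇔  ((∀r.D ⊓ C) ⊓ (¬A ⊓ ∃r.D)) unsat w.r.t. T
   all branches close; clash {D, ¬D} at an ∃-successor
2. Hence (∀r.D ⊓ C) ⊑ (A ⊔ ∀r.¬D): entailed.

Yes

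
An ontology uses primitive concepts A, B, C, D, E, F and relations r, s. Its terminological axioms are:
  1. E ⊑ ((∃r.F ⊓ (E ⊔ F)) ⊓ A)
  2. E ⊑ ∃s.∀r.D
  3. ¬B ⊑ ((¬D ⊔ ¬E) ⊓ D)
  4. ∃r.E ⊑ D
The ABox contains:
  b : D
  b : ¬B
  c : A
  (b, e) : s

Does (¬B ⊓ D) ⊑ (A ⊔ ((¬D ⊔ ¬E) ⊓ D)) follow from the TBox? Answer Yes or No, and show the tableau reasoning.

1. (¬B ⊓ D) ⊑ (A ⊔ ((¬D ⊔ ¬E) ⊓ D))  ⇔  ((¬B ⊓ D) ⊓ (¬A ⊓ ((D ⊓ E) ⊔ ¬D))) unsat w.r.t. T
   all branches close; clash {D, ¬D} at x₀
2. Hence (¬B ⊓ D) ⊑ (A ⊔ ((¬D ⊔ ¬E) ⊓ D)): entailed.

Yes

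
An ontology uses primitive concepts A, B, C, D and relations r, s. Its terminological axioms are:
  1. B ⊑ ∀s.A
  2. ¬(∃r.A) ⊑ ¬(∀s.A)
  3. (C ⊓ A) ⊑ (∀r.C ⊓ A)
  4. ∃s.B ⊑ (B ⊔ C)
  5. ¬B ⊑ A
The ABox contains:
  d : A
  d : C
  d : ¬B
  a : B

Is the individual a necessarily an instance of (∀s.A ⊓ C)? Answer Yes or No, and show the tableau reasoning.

No

1. a : (∀s.A ⊓ C)?  L(a) = {B} ∪ {(∃s.¬A ⊔ ¬C)}
   apply at a: B⊑∀s.A
   open: L(a) ⊇ {B, ¬C, ∀s.A, ∀s.¬B, ∃r.A} (+ ∃-successors) — a ∉ (∀s.A ⊓ C) possible
2. Hence a : (∀s.A ⊓ C): not entailed.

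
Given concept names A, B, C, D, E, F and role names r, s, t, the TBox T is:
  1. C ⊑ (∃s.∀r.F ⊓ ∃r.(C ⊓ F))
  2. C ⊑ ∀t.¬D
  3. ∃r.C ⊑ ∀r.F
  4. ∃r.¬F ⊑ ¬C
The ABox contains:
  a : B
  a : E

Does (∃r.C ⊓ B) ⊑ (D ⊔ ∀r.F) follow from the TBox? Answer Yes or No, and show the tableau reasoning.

Yes

1. (∃r.C ⊓ B) ⊑ (D ⊔ ∀r.F)  ⇔  ((∃r.C ⊓ B) ⊓ (¬D ⊓ ∃r.¬F)) unsat w.r.t. T
   all branches close; clash {F, ¬F} at an ∃-successor
2. Hence (∃r.C ⊓ B) ⊑ (D ⊔ ∀r.F): entailed.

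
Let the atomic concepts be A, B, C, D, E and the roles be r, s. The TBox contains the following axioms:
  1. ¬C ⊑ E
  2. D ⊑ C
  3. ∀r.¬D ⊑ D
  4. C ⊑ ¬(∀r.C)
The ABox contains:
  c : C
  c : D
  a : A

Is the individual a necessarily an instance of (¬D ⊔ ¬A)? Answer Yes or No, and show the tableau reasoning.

1. a : (¬D ⊔ ¬A)?  L(a) = {A} ∪ {(D ⊓ A)}
   apply at a: D⊑C
   open: L(a) ⊇ {A, C, D, ∃r.¬C} (+ ∃-successors) — a ∉ (¬D ⊔ ¬A) possible
2. Hence a : (¬D ⊔ ¬A): not entailed.

No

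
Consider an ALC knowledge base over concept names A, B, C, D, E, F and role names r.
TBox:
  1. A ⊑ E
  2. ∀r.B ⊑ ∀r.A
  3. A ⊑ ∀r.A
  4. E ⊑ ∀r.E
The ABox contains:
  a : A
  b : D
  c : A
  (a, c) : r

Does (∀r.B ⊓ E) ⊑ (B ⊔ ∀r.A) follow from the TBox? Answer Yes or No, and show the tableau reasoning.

Yes

1. (∀r.B ⊓ E) ⊑ (B ⊔ ∀r.A)  ⇔  ((∀r.B ⊓ E) ⊓ (¬B ⊓ ∃r.¬A)) unsat w.r.t. T
   all branches close; clash {A, ¬A} at an ∃-successor
2. Hence (∀r.B ⊓ E) ⊑ (B ⊔ ∀r.A): entailed.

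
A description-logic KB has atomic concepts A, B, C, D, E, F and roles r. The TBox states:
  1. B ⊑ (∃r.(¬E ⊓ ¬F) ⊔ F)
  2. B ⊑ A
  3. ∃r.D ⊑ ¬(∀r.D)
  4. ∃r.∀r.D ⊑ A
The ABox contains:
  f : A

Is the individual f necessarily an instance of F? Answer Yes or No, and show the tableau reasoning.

No

1. f : F?  L(f) = {A} ∪ {¬F}
   open: L(f) ⊇ {A, ¬B, ¬F, ∀r.¬D} — f ∉ F possible
2. Hence f : F: not entailed.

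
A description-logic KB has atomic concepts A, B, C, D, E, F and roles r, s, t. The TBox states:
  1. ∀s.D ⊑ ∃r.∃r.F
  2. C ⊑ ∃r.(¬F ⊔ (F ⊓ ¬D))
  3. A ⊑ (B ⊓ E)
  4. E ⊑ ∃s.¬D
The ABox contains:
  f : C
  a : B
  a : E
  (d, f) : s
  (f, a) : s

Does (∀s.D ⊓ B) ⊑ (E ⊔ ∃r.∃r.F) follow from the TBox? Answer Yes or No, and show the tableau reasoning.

Yes

1. (∀s.D ⊓ B) ⊑ (E ⊔ ∃r.∃r.F)  ⇔  ((∀s.D ⊓ B) ⊓ (¬E ⊓ ∀r.∀r.¬F)) unsat w.r.t. T
   all branches close; clash {E, ¬E} at x₀
2. Hence (∀s.D ⊓ B) ⊑ (E ⊔ ∃r.∃r.F): entailed.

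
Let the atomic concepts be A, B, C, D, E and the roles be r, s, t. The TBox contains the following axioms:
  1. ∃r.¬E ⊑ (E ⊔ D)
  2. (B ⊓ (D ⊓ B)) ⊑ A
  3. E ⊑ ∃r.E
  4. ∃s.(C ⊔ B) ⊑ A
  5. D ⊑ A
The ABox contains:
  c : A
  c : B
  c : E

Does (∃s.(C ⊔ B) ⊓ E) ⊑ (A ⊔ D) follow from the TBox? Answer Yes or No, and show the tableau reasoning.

Yes

1. (∃s.(C ⊔ B) ⊓ E) ⊑ (A ⊔ D)  ⇔  ((∃s.(C ⊔ B) ⊓ E) ⊓ (¬A ⊓ ¬D)) unsat w.r.t. T
   all branches close; clash {A, ¬A} at x₀
2. Hence (∃s.(C ⊔ B) ⊓ E) ⊑ (A ⊔ D): entailed.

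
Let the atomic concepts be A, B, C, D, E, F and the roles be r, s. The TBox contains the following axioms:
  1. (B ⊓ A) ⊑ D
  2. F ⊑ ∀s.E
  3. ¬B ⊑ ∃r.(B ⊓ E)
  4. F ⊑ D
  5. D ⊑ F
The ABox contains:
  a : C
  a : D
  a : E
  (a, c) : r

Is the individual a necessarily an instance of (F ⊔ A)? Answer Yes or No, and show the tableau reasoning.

1. a : (F ⊔ A)?  L(a) = {C, D, E} ∪ {(¬F ⊓ ¬A)}
   clash {F, ¬F} at a — a ∈ (F ⊔ A)
2. Hence a : (F ⊔ A): entailed.

Yes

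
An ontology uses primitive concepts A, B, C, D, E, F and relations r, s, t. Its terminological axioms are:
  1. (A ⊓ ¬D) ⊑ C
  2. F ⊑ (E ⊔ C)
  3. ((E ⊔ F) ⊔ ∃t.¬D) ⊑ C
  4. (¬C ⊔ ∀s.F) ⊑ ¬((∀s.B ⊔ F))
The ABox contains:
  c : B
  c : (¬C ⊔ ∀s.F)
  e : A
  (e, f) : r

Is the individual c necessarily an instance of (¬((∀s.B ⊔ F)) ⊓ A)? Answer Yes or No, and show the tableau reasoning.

No

1. c : (¬((∀s.B ⊔ F)) ⊓ A)?  L(c) = {B, (¬C ⊔ ∀s.F)} ∪ {((∀s.B ⊔ F) ⊔ ¬A)}
   apply at c: (¬C ⊔ ∀s.F)⊑¬((∀s.B ⊔ F))
   open: L(c) ⊇ {B, ¬A, ¬C, ¬E, ¬F, …} (+ ∃-successors) — c ∉ (¬((∀s.B ⊔ F)) ⊓ A) possible
2. Hence c : (¬((∀s.B ⊔ F)) ⊓ A): not entailed.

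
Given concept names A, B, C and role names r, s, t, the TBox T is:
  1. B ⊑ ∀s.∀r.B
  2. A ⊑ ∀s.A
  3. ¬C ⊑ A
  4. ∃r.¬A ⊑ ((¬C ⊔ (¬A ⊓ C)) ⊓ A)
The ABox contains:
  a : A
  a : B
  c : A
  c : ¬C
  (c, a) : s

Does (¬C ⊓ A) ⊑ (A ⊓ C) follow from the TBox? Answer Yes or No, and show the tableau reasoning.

1. (¬C ⊓ A) ⊑ (A ⊓ C)  ⇔  ((¬C ⊓ A) ⊓ (¬A ⊔ ¬C)) unsat w.r.t. T
   apply at x₀: A⊑∀s.A
   open: L(x₀) ⊇ {A, ¬B, ¬C, ∀r.A, ∀s.A}
2. Hence (¬C ⊓ A) ⊑ (A ⊓ C): not entailed.

No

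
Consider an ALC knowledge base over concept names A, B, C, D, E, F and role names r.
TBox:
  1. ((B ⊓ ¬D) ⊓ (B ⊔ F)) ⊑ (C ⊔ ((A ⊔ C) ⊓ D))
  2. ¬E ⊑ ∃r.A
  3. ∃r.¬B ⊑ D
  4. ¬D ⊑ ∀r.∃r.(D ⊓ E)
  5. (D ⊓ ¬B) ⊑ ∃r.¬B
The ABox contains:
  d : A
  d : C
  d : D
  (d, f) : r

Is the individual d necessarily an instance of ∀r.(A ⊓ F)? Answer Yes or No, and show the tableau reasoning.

1. d : ∀r.(A ⊓ F)?  L(d) = {A, C, D} ∪ {∃r.(¬A ⊔ ¬F)}
   open: L(d) ⊇ {A, B, C, D, E, …} (+ ∃-successors) — d ∉ ∀r.(A ⊓ F) possible
2. Hence d : ∀r.(A ⊓ F): not entailed.

No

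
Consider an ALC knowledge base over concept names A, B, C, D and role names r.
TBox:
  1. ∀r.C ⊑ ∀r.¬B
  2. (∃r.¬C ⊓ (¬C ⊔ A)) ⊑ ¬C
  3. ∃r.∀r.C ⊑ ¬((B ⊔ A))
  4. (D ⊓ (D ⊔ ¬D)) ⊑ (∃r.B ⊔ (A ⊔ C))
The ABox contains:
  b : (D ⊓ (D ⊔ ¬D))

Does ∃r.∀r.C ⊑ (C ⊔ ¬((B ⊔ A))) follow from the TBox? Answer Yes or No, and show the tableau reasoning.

1. ∃r.∀r.C ⊑ (C ⊔ ¬((B ⊔ A)))  ⇔  (∃r.∀r.C ⊓ (¬C ⊓ (B ⊔ A))) unsat w.r.t. T
   all branches close; clash {A, ¬A} at x₀
2. Hence ∃r.∀r.C ⊑ (C ⊔ ¬((B ⊔ A))): entailed.

Yes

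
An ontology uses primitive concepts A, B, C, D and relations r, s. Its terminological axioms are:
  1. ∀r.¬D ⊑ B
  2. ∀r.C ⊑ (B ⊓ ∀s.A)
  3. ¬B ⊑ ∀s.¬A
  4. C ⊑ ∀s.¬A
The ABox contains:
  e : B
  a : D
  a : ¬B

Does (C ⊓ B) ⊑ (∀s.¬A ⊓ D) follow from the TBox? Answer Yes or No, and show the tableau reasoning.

1. (C ⊓ B) ⊑ (∀s.¬A ⊓ D)  ⇔  ((C ⊓ B) ⊓ (∃s.A ⊔ ¬D)) unsat w.r.t. T
   apply at x₀: C⊑∀s.¬A
   open: L(x₀) ⊇ {B, C, ¬D, ∀s.¬A, ∃r.¬C} (+ ∃-successors)
2. Hence (C ⊓ B) ⊑ (∀s.¬A ⊓ D): not entailed.

No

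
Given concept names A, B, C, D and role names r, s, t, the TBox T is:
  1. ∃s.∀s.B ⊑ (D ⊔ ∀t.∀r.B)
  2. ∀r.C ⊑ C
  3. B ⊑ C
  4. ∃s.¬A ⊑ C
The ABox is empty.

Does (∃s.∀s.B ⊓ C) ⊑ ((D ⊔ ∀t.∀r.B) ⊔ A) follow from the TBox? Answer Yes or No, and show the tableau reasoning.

Yes

1. (∃s.∀s.B ⊓ C) ⊑ ((D ⊔ ∀t.∀r.B) ⊔ A)  ⇔  ((∃s.∀s.B ⊓ C) ⊓ ((¬D ⊓ ∃t.∃r.¬B) ⊓ ¬A)) unsat w.r.t. T
   all branches close; clash {B, ¬B} at an ∃-successor
2. Hence (∃s.∀s.B ⊓ C) ⊑ ((D ⊔ ∀t.∀r.B) ⊔ A): entailed.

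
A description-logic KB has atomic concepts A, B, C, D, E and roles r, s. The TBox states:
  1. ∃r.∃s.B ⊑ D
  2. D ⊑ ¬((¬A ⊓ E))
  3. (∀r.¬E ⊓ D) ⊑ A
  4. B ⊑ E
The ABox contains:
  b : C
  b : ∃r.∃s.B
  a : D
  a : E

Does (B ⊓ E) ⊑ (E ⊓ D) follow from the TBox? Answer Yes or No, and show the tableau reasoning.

No

1. (B ⊓ E) ⊑ (E ⊓ D)  ⇔  ((B ⊓ E) ⊓ (¬E ⊔ ¬D)) unsat w.r.t. T
   open: L(x₀) ⊇ {B, E, ¬D, ∀r.∀s.¬B}
2. Hence (B ⊓ E) ⊑ (E ⊓ D): not entailed.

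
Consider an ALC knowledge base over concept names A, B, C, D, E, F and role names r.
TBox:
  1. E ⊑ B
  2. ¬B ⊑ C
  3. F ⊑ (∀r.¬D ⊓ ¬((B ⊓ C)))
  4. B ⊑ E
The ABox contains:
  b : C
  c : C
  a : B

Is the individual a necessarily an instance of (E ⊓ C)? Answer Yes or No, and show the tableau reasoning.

1. a : (E ⊓ C)?  L(a) = {B} ∪ {(¬E ⊔ ¬C)}
   apply at a: B⊑E
   open: L(a) ⊇ {B, E, ¬C, ¬F} — a ∉ (E ⊓ C) possible
2. Hence a : (E ⊓ C): not entailed.

No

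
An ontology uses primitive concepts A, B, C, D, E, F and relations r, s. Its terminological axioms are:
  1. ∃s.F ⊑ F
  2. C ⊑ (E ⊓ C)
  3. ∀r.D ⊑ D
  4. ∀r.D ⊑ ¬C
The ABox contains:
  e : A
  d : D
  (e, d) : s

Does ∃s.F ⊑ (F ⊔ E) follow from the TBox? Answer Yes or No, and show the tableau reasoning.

1. ∃s.F ⊑ (F ⊔ E)  ⇔  (∃s.F ⊓ (¬F ⊓ ¬E)) unsat w.r.t. T
   all branches close; clash {E, ¬E} at x₀
2. Hence ∃s.F ⊑ (F ⊔ E): entailed.

Yes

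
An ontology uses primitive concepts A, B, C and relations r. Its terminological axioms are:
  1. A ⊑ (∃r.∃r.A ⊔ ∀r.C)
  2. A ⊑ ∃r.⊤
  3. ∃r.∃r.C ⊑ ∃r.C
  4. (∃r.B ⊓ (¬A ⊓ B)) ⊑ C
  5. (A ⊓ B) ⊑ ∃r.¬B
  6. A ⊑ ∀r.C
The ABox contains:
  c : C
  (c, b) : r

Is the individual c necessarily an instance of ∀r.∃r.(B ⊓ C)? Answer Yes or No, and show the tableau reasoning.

No

1. c : ∀r.∃r.(B ⊓ C)?  L(c) = {C} ∪ {∃r.∀r.(¬B ⊔ ¬C)}
   open: L(c) ⊇ {C, ¬A, ∀r.∀r.¬C, ∃r.∀r.(¬B ⊔ ¬C)} (+ ∃-successors) — c ∉ ∀r.∃r.(B ⊓ C) possible
2. Hence c : ∀r.∃r.(B ⊓ C): not entailed.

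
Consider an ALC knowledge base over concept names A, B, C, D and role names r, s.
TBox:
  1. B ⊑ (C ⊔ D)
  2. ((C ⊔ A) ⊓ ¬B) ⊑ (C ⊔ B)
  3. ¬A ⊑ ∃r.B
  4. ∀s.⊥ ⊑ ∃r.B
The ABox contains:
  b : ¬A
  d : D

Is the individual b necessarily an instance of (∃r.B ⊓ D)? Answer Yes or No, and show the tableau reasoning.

No

1. b : (∃r.B ⊓ D)?  L(b) = {¬A} ∪ {(∀r.¬B ⊔ ¬D)}
   apply at b: ¬A⊑∃r.B
   open: L(b) ⊇ {¬A, ¬B, ¬C, ¬D, ∃r.B} (+ ∃-successors) — b ∉ (∃r.B ⊓ D) possible
2. Hence b : (∃r.B ⊓ D): not entailed.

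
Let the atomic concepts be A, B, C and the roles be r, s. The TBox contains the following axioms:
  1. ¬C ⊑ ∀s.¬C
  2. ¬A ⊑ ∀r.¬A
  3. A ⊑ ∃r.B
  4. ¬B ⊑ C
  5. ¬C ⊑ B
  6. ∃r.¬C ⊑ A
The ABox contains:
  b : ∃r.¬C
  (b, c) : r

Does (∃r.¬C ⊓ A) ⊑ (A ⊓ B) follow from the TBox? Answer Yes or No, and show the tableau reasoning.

No

1. (∃r.¬C ⊓ A) ⊑ (A ⊓ B)  ⇔  ((∃r.¬C ⊓ A) ⊓ (¬A ⊔ ¬B)) unsat w.r.t. T
   apply at x₀: A⊑∃r.B
   open: L(x₀) ⊇ {A, C, ¬B, ∃r.B, ∃r.¬C} (+ ∃-successors)
2. Hence (∃r.¬C ⊓ A) ⊑ (A ⊓ B): not entailed.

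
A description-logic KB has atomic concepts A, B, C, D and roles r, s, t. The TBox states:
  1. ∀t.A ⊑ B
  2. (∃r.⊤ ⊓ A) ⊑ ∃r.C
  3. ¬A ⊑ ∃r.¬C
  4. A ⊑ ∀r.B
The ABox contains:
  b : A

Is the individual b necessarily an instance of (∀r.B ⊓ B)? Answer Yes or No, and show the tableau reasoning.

No

1. b : (∀r.B ⊓ B)?  L(b) = {A} ∪ {(∃r.¬B ⊔ ¬B)}
   apply at b: A⊑∀r.B
   open: L(b) ⊇ {A, ¬B, ∀r.B, ∀r.⊥, ∃t.¬A} (+ ∃-successors) — b ∉ (∀r.B ⊓ B) possible
2. Hence b : (∀r.B ⊓ B): not entailed.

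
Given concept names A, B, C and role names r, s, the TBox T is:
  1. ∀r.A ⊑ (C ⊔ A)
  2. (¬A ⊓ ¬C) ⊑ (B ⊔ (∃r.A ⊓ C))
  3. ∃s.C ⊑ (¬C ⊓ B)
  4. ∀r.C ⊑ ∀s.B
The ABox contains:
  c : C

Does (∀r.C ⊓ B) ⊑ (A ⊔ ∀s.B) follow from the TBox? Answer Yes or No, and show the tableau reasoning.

Yes

1. (∀r.C ⊓ B) ⊑ (A ⊔ ∀s.B)  ⇔  ((∀r.C ⊓ B) ⊓ (¬A ⊓ ∃s.¬B)) unsat w.r.t. T
   all branches close; clash {A, ¬A} at x₀
2. Hence (∀r.C ⊓ B) ⊑ (A ⊔ ∀s.B): entailed.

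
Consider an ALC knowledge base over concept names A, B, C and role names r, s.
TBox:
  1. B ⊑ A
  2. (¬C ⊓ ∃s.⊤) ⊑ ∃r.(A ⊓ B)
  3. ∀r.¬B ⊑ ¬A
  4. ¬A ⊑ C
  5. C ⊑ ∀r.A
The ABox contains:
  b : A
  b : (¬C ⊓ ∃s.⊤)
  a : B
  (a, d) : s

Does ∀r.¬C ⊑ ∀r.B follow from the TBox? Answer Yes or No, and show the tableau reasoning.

No

1. ∀r.¬C ⊑ ∀r.B  ⇔  (∀r.¬C ⊓ ∃r.¬B) unsat w.r.t. T
   open: L(x₀) ⊇ {A, ¬C, ∀r.¬C, ∀s.⊥, ∃r.B, …} (+ ∃-successors)
2. Hence ∀r.¬C ⊑ ∀r.B: not entailed.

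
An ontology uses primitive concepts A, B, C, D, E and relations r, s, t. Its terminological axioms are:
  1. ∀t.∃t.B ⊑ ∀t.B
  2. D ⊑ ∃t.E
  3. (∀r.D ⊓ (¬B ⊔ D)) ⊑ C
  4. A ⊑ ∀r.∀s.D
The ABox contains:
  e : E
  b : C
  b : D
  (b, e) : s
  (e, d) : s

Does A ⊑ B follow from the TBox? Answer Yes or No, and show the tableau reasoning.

1. A ⊑ B  ⇔  (A ⊓ ¬B) unsat w.r.t. T
   apply at x₀: A⊑∀r.∀s.D
   open: L(x₀) ⊇ {A, ¬B, ¬D, ∀r.∀s.D, ∃r.¬D, …} (+ ∃-successors)
2. Hence A ⊑ B: not entailed.

No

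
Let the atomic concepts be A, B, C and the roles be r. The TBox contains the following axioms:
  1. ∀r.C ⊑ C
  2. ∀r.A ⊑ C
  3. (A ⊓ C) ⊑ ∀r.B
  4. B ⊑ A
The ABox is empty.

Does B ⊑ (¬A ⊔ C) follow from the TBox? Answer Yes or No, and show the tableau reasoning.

No

1. B ⊑ (¬A ⊔ C)  ⇔  (B ⊓ (A ⊓ ¬C)) unsat w.r.t. T
   open: L(x₀) ⊇ {A, B, ¬C, ∃r.¬A, ∃r.¬C} (+ ∃-successors)
2. Hence B ⊑ (¬A ⊔ C): not entailed.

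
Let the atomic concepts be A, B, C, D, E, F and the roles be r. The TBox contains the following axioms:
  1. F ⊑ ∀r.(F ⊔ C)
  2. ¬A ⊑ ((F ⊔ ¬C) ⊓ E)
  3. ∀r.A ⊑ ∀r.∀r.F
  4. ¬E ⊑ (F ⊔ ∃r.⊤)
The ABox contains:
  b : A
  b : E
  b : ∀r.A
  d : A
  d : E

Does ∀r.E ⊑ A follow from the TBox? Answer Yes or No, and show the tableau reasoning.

No

1. ∀r.E ⊑ A  ⇔  (∀r.E ⊓ ¬A) unsat w.r.t. T
   apply at x₀: ¬A⊑((F ⊔ ¬C) ⊓ E)
   open: L(x₀) ⊇ {E, ¬A, ¬C, ¬F, ∀r.E, …} (+ ∃-successors)
2. Hence ∀r.E ⊑ A: not entailed.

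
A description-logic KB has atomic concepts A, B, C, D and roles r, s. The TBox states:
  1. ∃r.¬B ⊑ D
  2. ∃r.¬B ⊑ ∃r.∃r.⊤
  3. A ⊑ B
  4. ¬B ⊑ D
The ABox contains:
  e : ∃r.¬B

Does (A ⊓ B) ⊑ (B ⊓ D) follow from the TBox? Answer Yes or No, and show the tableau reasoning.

No

1. (A ⊓ B) ⊑ (B ⊓ D)  ⇔  ((A ⊓ B) ⊓ (¬B ⊔ ¬D)) unsat w.r.t. T
   open: L(x₀) ⊇ {A, B, ¬D, ∀r.B}
2. Hence (A ⊓ B) ⊑ (B ⊓ D): not entailed.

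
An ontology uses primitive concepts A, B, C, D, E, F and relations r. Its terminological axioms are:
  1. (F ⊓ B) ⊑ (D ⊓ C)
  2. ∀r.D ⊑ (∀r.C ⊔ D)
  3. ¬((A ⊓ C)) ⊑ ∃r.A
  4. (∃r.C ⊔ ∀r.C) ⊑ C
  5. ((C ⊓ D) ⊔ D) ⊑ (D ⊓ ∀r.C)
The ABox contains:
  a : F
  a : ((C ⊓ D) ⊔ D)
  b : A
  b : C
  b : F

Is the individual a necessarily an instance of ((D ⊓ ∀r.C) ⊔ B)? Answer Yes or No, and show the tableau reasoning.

Yes

1. a : ((D ⊓ ∀r.C) ⊔ B)?  L(a) = {F, ((C ⊓ D) ⊔ D)} ∪ {((¬D ⊔ ∃r.¬C) ⊓ ¬B)}
   clash {C, ¬C} at an ∃-successor — a ∈ ((D ⊓ ∀r.C) ⊔ B)
2. Hence a : ((D ⊓ ∀r.C) ⊔ B): entailed.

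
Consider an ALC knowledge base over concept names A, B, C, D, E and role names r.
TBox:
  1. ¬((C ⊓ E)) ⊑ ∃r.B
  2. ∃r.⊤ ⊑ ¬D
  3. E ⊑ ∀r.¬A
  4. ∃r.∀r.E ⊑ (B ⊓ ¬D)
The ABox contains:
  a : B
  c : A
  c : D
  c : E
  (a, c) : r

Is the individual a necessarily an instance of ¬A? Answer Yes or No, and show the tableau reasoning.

1. a : ¬A?  L(a) = {B} ∪ {A}
   open: L(a) ⊇ {A, B, ¬D, ¬E, ∃r.B} (+ ∃-successors) — a ∉ ¬A possible
2. Hence a : ¬A: not entailed.

No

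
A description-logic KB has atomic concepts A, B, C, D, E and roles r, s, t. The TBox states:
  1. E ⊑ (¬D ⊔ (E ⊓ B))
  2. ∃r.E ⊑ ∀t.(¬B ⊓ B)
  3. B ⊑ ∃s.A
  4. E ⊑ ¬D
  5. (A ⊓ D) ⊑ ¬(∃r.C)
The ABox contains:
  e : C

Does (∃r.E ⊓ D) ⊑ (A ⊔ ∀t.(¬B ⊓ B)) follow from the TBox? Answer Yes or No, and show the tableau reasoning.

Yes

1. (∃r.E ⊓ D) ⊑ (A ⊔ ∀t.(¬B ⊓ B))  ⇔  ((∃r.E ⊓ D) ⊓ (¬A ⊓ ∃t.(B ⊔ ¬B))) unsat w.r.t. T
   all branches close; clash {D, ¬D} at x₀
2. Hence (∃r.E ⊓ D) ⊑ (A ⊔ ∀t.(¬B ⊓ B)): entailed.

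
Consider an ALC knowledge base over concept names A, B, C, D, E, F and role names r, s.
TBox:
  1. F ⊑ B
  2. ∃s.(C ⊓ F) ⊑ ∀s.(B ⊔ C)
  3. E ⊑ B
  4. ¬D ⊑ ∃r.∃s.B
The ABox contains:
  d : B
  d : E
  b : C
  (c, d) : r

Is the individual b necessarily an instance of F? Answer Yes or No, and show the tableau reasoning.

1. b : F?  L(b) = {C} ∪ {¬F}
   open: L(b) ⊇ {C, D, ¬E, ¬F, ∀s.(¬C ⊔ ¬F)} — b ∉ F possible
2. Hence b : F: not entailed.

No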